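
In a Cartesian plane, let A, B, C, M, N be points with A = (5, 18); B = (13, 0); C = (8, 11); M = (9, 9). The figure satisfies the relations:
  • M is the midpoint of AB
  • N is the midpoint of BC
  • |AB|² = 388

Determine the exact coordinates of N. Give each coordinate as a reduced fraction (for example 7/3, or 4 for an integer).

N = (21/2, 11/2)

1. N_x = 21/2  [2·N = B+C = (13, 0)+(8, 11)]
2. N_y = 11/2  [2·N = B+C = (13, 0)+(8, 11)]
   so N = (21/2, 11/2)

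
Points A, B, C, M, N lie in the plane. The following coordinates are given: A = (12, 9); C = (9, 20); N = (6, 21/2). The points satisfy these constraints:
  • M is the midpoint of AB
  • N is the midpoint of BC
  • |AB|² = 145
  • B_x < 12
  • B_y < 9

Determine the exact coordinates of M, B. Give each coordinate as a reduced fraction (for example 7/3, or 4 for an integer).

1. B_x = 3  [B = 2·N−C = 2·(6, 21/2)−(9, 20)]
2. B_y = 1  [B = 2·N−C = 2·(6, 21/2)−(9, 20)]
   so B = (3, 1)
3. M_x = 15/2  [2·M = A+B = (12, 9)+(3, 1)]
4. M_y = 5  [2·M = A+B = (12, 9)+(3, 1)]
   so M = (15/2, 5)

M = (15/2, 5)
B = (3, 1)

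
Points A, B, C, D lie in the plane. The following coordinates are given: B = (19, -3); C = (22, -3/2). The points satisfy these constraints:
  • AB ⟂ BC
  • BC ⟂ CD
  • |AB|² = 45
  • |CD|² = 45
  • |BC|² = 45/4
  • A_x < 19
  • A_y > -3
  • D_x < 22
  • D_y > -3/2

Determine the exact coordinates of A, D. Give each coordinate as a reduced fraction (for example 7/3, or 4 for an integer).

A = (16, 3)
D = (19, 9/2)

1. A_x = 16  [[AB ⟂ BC ⇒ -3x-3/2y+105/2=0] ∩ [|A−(19, -3)|²=45]]
2. A_y = 3  [[AB ⟂ BC ⇒ -3x-3/2y+105/2=0] ∩ [|A−(19, -3)|²=45]]
   so A = (16, 3)
3. D_x = 19  [[BC ⟂ CD ⇒ 3x+3/2y-255/4=0] ∩ [|D−(22, -3/2)|²=45]]
4. D_y = 9/2  [[BC ⟂ CD ⇒ 3x+3/2y-255/4=0] ∩ [|D−(22, -3/2)|²=45]]
   so D = (19, 9/2)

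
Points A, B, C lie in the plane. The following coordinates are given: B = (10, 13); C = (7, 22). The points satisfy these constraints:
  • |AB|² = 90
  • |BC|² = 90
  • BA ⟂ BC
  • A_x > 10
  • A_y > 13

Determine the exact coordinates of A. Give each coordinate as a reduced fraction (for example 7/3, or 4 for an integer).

A = (19, 16)

1. A_x = 19  [[BA ⟂ BC ⇒ -3x+9y-87=0] ∩ [|A−(10, 13)|²=90]]
2. A_y = 16  [[BA ⟂ BC ⇒ -3x+9y-87=0] ∩ [|A−(10, 13)|²=90]]
   so A = (19, 16)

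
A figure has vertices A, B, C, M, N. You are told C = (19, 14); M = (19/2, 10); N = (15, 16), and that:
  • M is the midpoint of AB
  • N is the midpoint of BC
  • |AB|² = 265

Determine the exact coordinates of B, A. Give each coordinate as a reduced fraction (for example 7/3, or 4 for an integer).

1. B_x = 11  [B = 2·N−C = 2·(15, 16)−(19, 14)]
2. B_y = 18  [B = 2·N−C = 2·(15, 16)−(19, 14)]
   so B = (11, 18)
3. A_x = 8  [A = 2·M−B = 2·(19/2, 10)−(11, 18)]
4. A_y = 2  [A = 2·M−B = 2·(19/2, 10)−(11, 18)]
   so A = (8, 2)

B = (11, 18)
A = (8, 2)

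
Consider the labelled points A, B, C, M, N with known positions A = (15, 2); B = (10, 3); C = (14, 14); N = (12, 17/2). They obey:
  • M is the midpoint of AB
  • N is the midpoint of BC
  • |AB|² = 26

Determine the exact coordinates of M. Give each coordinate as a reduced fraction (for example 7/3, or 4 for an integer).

1. M_x = 25/2  [2·M = A+B = (15, 2)+(10, 3)]
2. M_y = 5/2  [2·M = A+B = (15, 2)+(10, 3)]
   so M = (25/2, 5/2)

M = (25/2, 5/2)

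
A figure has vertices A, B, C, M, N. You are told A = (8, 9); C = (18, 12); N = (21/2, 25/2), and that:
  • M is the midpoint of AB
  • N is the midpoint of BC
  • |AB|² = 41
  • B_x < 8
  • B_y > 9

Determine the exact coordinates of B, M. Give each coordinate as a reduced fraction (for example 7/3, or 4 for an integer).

B = (3, 13)
M = (11/2, 11)

1. B_x = 3  [B = 2·N−C = 2·(21/2, 25/2)−(18, 12)]
2. B_y = 13  [B = 2·N−C = 2·(21/2, 25/2)−(18, 12)]
   so B = (3, 13)
3. M_x = 11/2  [2·M = A+B = (8, 9)+(3, 13)]
4. M_y = 11  [2·M = A+B = (8, 9)+(3, 13)]
   so M = (11/2, 11)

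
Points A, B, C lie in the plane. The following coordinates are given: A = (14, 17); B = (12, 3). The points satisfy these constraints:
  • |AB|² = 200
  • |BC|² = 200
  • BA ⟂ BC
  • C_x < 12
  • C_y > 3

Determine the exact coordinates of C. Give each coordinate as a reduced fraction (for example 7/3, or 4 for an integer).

C = (-2, 5)

1. C_x = -2  [[BA ⟂ BC ⇒ 2x+14y-66=0] ∩ [|C−(12, 3)|²=200]]
2. C_y = 5  [[BA ⟂ BC ⇒ 2x+14y-66=0] ∩ [|C−(12, 3)|²=200]]
   so C = (-2, 5)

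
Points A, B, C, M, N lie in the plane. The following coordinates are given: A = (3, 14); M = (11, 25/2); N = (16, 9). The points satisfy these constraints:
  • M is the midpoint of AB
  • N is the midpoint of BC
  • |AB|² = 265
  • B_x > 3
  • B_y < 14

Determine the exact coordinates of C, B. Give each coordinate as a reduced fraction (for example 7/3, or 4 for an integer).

1. B_x = 19  [B = 2·M−A = 2·(11, 25/2)−(3, 14)]
2. B_y = 11  [B = 2·M−A = 2·(11, 25/2)−(3, 14)]
   so B = (19, 11)
3. C_x = 13  [C = 2·N−B = 2·(16, 9)−(19, 11)]
4. C_y = 7  [C = 2·N−B = 2·(16, 9)−(19, 11)]
   so C = (13, 7)

C = (13, 7)
B = (19, 11)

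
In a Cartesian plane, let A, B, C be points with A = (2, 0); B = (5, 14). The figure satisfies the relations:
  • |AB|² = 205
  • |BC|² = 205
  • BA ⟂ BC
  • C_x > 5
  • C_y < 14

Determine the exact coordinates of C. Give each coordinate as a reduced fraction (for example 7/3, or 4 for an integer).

C = (19, 11)

1. C_x = 19  [[BA ⟂ BC ⇒ -3x-14y+211=0] ∩ [|C−(5, 14)|²=205]]
2. C_y = 11  [[BA ⟂ BC ⇒ -3x-14y+211=0] ∩ [|C−(5, 14)|²=205]]
   so C = (19, 11)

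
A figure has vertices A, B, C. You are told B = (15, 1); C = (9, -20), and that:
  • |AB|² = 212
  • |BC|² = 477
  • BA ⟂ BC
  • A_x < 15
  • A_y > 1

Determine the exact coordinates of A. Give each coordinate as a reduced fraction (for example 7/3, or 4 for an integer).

A = (1, 5)

1. A_x = 1  [[BA ⟂ BC ⇒ -6x-21y+111=0] ∩ [|A−(15, 1)|²=212]]
2. A_y = 5  [[BA ⟂ BC ⇒ -6x-21y+111=0] ∩ [|A−(15, 1)|²=212]]
   so A = (1, 5)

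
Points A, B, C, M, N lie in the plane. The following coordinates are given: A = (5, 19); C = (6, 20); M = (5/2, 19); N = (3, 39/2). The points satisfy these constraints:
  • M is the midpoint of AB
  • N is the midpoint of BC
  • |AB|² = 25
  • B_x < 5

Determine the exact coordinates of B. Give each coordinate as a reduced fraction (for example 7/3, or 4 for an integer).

B = (0, 19)

1. B_x = 0  [B = 2·M−A = 2·(5/2, 19)−(5, 19)]
2. B_y = 19  [B = 2·M−A = 2·(5/2, 19)−(5, 19)]
   so B = (0, 19)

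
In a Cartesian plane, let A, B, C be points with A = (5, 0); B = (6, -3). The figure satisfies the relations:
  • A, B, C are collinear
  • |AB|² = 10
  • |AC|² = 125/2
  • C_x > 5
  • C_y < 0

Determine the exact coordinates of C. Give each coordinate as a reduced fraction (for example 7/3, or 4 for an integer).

C = (15/2, -15/2)

1. C_x = 15/2  [[A, B, C are collinear ⇒ 3x+1y-15=0] ∩ [|C−(5, 0)|²=125/2]]
2. C_y = -15/2  [[A, B, C are collinear ⇒ 3x+1y-15=0] ∩ [|C−(5, 0)|²=125/2]]
   so C = (15/2, -15/2)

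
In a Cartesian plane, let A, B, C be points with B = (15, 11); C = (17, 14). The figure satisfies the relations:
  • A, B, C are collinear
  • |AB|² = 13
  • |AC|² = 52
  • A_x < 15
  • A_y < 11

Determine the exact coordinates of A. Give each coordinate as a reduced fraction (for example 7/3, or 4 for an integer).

1. A_x = 13  [[A, B, C are collinear ⇒ -3x+2y+23=0] ∩ [|A−(15, 11)|²=13]]
2. A_y = 8  [[A, B, C are collinear ⇒ -3x+2y+23=0] ∩ [|A−(15, 11)|²=13]]
   so A = (13, 8)

A = (13, 8)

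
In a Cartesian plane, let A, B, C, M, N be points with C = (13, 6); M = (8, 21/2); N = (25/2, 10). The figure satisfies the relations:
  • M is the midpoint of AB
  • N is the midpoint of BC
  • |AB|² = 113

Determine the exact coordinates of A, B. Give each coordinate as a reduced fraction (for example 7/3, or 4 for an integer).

A = (4, 7)
B = (12, 14)

1. B_x = 12  [B = 2·N−C = 2·(25/2, 10)−(13, 6)]
2. B_y = 14  [B = 2·N−C = 2·(25/2, 10)−(13, 6)]
   so B = (12, 14)
3. A_x = 4  [A = 2·M−B = 2·(8, 21/2)−(12, 14)]
4. A_y = 7  [A = 2·M−B = 2·(8, 21/2)−(12, 14)]
   so A = (4, 7)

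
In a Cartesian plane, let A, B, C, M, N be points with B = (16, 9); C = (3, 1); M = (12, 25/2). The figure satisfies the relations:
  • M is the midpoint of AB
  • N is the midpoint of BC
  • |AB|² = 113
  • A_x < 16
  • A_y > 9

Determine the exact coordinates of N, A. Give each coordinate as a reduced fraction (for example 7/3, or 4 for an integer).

1. A_x = 8  [A = 2·M−B = 2·(12, 25/2)−(16, 9)]
2. A_y = 16  [A = 2·M−B = 2·(12, 25/2)−(16, 9)]
   so A = (8, 16)
3. N_x = 19/2  [2·N = B+C = (16, 9)+(3, 1)]
4. N_y = 5  [2·N = B+C = (16, 9)+(3, 1)]
   so N = (19/2, 5)

N = (19/2, 5)
A = (8, 16)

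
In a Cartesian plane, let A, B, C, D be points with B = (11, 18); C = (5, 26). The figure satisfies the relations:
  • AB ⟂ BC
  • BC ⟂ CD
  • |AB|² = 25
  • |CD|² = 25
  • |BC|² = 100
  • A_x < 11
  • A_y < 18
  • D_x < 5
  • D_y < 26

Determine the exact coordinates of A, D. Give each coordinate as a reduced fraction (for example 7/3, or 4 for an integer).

1. A_x = 7  [[AB ⟂ BC ⇒ 6x-8y+78=0] ∩ [|A−(11, 18)|²=25]]
2. A_y = 15  [[AB ⟂ BC ⇒ 6x-8y+78=0] ∩ [|A−(11, 18)|²=25]]
   so A = (7, 15)
3. D_x = 1  [[BC ⟂ CD ⇒ -6x+8y-178=0] ∩ [|D−(5, 26)|²=25]]
4. D_y = 23  [[BC ⟂ CD ⇒ -6x+8y-178=0] ∩ [|D−(5, 26)|²=25]]
   so D = (1, 23)

A = (7, 15)
D = (1, 23)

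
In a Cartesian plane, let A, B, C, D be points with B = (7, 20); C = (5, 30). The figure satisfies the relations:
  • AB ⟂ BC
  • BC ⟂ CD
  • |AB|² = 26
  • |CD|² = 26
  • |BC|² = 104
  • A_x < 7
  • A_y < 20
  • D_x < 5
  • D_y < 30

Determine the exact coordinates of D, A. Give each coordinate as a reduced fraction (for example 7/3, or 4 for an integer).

D = (0, 29)
A = (2, 19)

1. D_x = 0  [[BC ⟂ CD ⇒ -2x+10y-290=0] ∩ [|D−(5, 30)|²=26]]
2. D_y = 29  [[BC ⟂ CD ⇒ -2x+10y-290=0] ∩ [|D−(5, 30)|²=26]]
   so D = (0, 29)
3. A_x = 2  [[AB ⟂ BC ⇒ 2x-10y+186=0] ∩ [|A−(7, 20)|²=26]]
4. A_y = 19  [[AB ⟂ BC ⇒ 2x-10y+186=0] ∩ [|A−(7, 20)|²=26]]
   so A = (2, 19)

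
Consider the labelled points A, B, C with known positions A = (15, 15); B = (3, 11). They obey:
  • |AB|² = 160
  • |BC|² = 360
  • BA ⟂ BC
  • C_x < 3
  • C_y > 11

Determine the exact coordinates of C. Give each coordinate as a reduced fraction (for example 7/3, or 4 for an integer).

1. C_x = -3  [[BA ⟂ BC ⇒ 12x+4y-80=0] ∩ [|C−(3, 11)|²=360]]
2. C_y = 29  [[BA ⟂ BC ⇒ 12x+4y-80=0] ∩ [|C−(3, 11)|²=360]]
   so C = (-3, 29)

C = (-3, 29)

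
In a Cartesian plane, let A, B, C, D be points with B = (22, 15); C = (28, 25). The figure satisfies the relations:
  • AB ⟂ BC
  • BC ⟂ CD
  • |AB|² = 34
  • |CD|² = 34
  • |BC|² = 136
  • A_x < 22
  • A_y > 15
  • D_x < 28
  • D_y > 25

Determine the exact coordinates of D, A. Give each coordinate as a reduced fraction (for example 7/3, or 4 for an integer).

1. D_x = 23  [[BC ⟂ CD ⇒ 6x+10y-418=0] ∩ [|D−(28, 25)|²=34]]
2. D_y = 28  [[BC ⟂ CD ⇒ 6x+10y-418=0] ∩ [|D−(28, 25)|²=34]]
   so D = (23, 28)
3. A_x = 17  [[AB ⟂ BC ⇒ -6x-10y+282=0] ∩ [|A−(22, 15)|²=34]]
4. A_y = 18  [[AB ⟂ BC ⇒ -6x-10y+282=0] ∩ [|A−(22, 15)|²=34]]
   so A = (17, 18)

D = (23, 28)
A = (17, 18)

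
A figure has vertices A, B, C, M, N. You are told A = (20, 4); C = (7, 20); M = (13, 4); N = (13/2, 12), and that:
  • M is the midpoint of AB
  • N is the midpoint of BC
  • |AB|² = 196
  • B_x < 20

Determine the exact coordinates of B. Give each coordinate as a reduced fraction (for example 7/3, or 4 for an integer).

1. B_x = 6  [B = 2·M−A = 2·(13, 4)−(20, 4)]
2. B_y = 4  [B = 2·M−A = 2·(13, 4)−(20, 4)]
   so B = (6, 4)

B = (6, 4)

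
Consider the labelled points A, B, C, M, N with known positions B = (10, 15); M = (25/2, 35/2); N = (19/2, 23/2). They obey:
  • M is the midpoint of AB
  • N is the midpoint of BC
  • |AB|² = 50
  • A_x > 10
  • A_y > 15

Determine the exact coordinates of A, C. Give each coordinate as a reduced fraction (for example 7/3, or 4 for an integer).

A = (15, 20)
C = (9, 8)

1. A_x = 15  [A = 2·M−B = 2·(25/2, 35/2)−(10, 15)]
2. A_y = 20  [A = 2·M−B = 2·(25/2, 35/2)−(10, 15)]
   so A = (15, 20)
3. C_x = 9  [C = 2·N−B = 2·(19/2, 23/2)−(10, 15)]
4. C_y = 8  [C = 2·N−B = 2·(19/2, 23/2)−(10, 15)]
   so C = (9, 8)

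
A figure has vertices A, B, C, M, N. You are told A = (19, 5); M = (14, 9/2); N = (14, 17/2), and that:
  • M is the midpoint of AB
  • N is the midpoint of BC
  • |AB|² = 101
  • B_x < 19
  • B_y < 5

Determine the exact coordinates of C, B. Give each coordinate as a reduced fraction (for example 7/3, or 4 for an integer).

C = (19, 13)
B = (9, 4)

1. B_x = 9  [B = 2·M−A = 2·(14, 9/2)−(19, 5)]
2. B_y = 4  [B = 2·M−A = 2·(14, 9/2)−(19, 5)]
   so B = (9, 4)
3. C_x = 19  [C = 2·N−B = 2·(14, 17/2)−(9, 4)]
4. C_y = 13  [C = 2·N−B = 2·(14, 17/2)−(9, 4)]
   so C = (19, 13)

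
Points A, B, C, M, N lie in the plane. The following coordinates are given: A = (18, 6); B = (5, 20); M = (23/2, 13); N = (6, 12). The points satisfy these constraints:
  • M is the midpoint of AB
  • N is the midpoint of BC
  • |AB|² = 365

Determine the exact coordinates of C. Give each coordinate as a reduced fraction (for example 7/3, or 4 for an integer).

C = (7, 4)

1. C_x = 7  [C = 2·N−B = 2·(6, 12)−(5, 20)]
2. C_y = 4  [C = 2·N−B = 2·(6, 12)−(5, 20)]
   so C = (7, 4)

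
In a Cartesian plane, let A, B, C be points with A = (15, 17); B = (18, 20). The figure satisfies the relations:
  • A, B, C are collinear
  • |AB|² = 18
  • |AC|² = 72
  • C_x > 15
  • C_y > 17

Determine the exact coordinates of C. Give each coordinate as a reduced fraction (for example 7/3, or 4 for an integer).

C = (21, 23)

1. C_x = 21  [[A, B, C are collinear ⇒ -3x+3y-6=0] ∩ [|C−(15, 17)|²=72]]
2. C_y = 23  [[A, B, C are collinear ⇒ -3x+3y-6=0] ∩ [|C−(15, 17)|²=72]]
   so C = (21, 23)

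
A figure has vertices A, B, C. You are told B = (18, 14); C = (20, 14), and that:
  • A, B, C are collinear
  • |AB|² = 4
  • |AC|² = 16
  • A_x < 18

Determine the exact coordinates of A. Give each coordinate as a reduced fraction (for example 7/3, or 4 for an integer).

A = (16, 14)

1. A_x = 16  [[A, B, C are collinear ⇒ 2y-28=0] ∩ [|A−(18, 14)|²=4]]
2. A_y = 14  [[A, B, C are collinear ⇒ 2y-28=0] ∩ [|A−(18, 14)|²=4]]
   so A = (16, 14)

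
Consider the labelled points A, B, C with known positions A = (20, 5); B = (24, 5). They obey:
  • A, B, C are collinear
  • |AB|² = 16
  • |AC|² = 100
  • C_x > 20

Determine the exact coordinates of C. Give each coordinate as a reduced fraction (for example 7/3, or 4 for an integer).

C = (30, 5)

1. C_x = 30  [[A, B, C are collinear ⇒ 4y-20=0] ∩ [|C−(20, 5)|²=100]]
2. C_y = 5  [[A, B, C are collinear ⇒ 4y-20=0] ∩ [|C−(20, 5)|²=100]]
   so C = (30, 5)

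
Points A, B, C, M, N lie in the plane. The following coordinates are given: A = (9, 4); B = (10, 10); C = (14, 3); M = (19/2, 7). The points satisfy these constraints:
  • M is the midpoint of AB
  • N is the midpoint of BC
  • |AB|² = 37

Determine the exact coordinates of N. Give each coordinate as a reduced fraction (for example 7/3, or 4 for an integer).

N = (12, 13/2)

1. N_x = 12  [2·N = B+C = (10, 10)+(14, 3)]
2. N_y = 13/2  [2·N = B+C = (10, 10)+(14, 3)]
   so N = (12, 13/2)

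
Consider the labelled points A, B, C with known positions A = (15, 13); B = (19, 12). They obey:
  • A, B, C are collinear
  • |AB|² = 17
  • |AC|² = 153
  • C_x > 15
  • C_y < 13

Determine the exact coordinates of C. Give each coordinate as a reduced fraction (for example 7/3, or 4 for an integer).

1. C_x = 27  [[A, B, C are collinear ⇒ 1x+4y-67=0] ∩ [|C−(15, 13)|²=153]]
2. C_y = 10  [[A, B, C are collinear ⇒ 1x+4y-67=0] ∩ [|C−(15, 13)|²=153]]
   so C = (27, 10)

C = (27, 10)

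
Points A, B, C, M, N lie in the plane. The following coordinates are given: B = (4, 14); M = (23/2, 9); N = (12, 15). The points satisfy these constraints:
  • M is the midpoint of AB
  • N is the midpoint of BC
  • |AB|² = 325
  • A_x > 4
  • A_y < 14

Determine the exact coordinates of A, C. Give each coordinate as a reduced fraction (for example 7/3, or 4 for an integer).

1. A_x = 19  [A = 2·M−B = 2·(23/2, 9)−(4, 14)]
2. A_y = 4  [A = 2·M−B = 2·(23/2, 9)−(4, 14)]
   so A = (19, 4)
3. C_x = 20  [C = 2·N−B = 2·(12, 15)−(4, 14)]
4. C_y = 16  [C = 2·N−B = 2·(12, 15)−(4, 14)]
   so C = (20, 16)

A = (19, 4)
C = (20, 16)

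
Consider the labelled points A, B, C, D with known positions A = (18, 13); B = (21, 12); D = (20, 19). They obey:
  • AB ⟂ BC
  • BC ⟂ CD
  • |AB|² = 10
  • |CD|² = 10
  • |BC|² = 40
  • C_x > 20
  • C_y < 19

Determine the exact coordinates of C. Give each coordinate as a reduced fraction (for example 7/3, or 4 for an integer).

C = (23, 18)

1. C_x = 23  [[AB ⟂ BC ⇒ 3x-1y-51=0] ∩ [|C−(20, 19)|²=10]]
2. C_y = 18  [[AB ⟂ BC ⇒ 3x-1y-51=0] ∩ [|C−(20, 19)|²=10]]
   so C = (23, 18)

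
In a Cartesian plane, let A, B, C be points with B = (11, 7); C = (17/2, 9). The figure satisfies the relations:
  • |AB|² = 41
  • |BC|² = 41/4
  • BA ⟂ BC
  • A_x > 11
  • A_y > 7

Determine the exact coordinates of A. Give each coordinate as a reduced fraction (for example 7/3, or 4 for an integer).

1. A_x = 15  [[BA ⟂ BC ⇒ -5/2x+2y+27/2=0] ∩ [|A−(11, 7)|²=41]]
2. A_y = 12  [[BA ⟂ BC ⇒ -5/2x+2y+27/2=0] ∩ [|A−(11, 7)|²=41]]
   so A = (15, 12)

A = (15, 12)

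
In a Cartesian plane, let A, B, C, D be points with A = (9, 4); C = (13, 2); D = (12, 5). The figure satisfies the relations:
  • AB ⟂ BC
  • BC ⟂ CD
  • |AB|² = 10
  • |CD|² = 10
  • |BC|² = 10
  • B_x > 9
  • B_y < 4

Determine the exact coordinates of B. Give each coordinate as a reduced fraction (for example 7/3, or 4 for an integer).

B = (10, 1)

1. B_x = 10  [[BC ⟂ CD ⇒ 1x-3y-7=0] ∩ [|B−(9, 4)|²=10]]
2. B_y = 1  [[BC ⟂ CD ⇒ 1x-3y-7=0] ∩ [|B−(9, 4)|²=10]]
   so B = (10, 1)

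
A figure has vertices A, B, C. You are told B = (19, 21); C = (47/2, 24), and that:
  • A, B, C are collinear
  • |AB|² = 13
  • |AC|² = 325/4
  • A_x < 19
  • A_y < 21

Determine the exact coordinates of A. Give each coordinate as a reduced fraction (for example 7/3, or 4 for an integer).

1. A_x = 16  [[A, B, C are collinear ⇒ -3x+9/2y-75/2=0] ∩ [|A−(19, 21)|²=13]]
2. A_y = 19  [[A, B, C are collinear ⇒ -3x+9/2y-75/2=0] ∩ [|A−(19, 21)|²=13]]
   so A = (16, 19)

A = (16, 19)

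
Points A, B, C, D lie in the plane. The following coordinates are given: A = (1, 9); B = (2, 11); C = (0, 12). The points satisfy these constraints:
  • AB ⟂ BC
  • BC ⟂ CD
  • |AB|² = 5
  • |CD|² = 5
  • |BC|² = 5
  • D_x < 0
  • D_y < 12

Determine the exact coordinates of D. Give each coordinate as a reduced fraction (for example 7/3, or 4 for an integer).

1. D_x = -1  [[BC ⟂ CD ⇒ -2x+1y-12=0] ∩ [|D−(0, 12)|²=5]]
2. D_y = 10  [[BC ⟂ CD ⇒ -2x+1y-12=0] ∩ [|D−(0, 12)|²=5]]
   so D = (-1, 10)

D = (-1, 10)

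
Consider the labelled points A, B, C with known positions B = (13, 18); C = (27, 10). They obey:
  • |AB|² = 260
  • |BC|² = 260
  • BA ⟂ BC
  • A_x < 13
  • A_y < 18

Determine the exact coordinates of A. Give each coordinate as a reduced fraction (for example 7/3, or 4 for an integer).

A = (5, 4)

1. A_x = 5  [[BA ⟂ BC ⇒ 14x-8y-38=0] ∩ [|A−(13, 18)|²=260]]
2. A_y = 4  [[BA ⟂ BC ⇒ 14x-8y-38=0] ∩ [|A−(13, 18)|²=260]]
   so A = (5, 4)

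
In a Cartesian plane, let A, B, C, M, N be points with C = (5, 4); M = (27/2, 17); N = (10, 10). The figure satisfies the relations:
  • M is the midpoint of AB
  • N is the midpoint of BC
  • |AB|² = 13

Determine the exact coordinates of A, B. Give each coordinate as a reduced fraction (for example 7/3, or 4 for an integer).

A = (12, 18)
B = (15, 16)

1. B_x = 15  [B = 2·N−C = 2·(10, 10)−(5, 4)]
2. B_y = 16  [B = 2·N−C = 2·(10, 10)−(5, 4)]
   so B = (15, 16)
3. A_x = 12  [A = 2·M−B = 2·(27/2, 17)−(15, 16)]
4. A_y = 18  [A = 2·M−B = 2·(27/2, 17)−(15, 16)]
   so A = (12, 18)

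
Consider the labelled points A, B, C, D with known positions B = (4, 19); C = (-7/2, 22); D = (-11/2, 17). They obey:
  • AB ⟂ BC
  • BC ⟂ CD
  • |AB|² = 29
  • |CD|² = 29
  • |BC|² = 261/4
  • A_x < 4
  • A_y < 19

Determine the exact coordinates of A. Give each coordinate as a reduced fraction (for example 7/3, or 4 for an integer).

1. A_x = 2  [[AB ⟂ BC ⇒ 15/2x-3y+27=0] ∩ [|A−(4, 19)|²=29]]
2. A_y = 14  [[AB ⟂ BC ⇒ 15/2x-3y+27=0] ∩ [|A−(4, 19)|²=29]]
   so A = (2, 14)

A = (2, 14)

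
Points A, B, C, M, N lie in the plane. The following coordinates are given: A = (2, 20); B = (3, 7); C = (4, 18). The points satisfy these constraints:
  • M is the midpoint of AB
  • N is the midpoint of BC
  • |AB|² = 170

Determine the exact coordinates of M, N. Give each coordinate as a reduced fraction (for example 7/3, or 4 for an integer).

1. M_x = 5/2  [2·M = A+B = (2, 20)+(3, 7)]
2. M_y = 27/2  [2·M = A+B = (2, 20)+(3, 7)]
   so M = (5/2, 27/2)
3. N_x = 7/2  [2·N = B+C = (3, 7)+(4, 18)]
4. N_y = 25/2  [2·N = B+C = (3, 7)+(4, 18)]
   so N = (7/2, 25/2)

M = (5/2, 27/2)
N = (7/2, 25/2)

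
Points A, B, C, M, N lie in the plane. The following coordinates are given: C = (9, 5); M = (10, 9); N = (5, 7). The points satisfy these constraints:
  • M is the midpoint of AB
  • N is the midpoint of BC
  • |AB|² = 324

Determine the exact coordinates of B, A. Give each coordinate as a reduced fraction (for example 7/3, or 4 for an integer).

1. B_x = 1  [B = 2·N−C = 2·(5, 7)−(9, 5)]
2. B_y = 9  [B = 2·N−C = 2·(5, 7)−(9, 5)]
   so B = (1, 9)
3. A_x = 19  [A = 2·M−B = 2·(10, 9)−(1, 9)]
4. A_y = 9  [A = 2·M−B = 2·(10, 9)−(1, 9)]
   so A = (19, 9)

B = (1, 9)
A = (19, 9)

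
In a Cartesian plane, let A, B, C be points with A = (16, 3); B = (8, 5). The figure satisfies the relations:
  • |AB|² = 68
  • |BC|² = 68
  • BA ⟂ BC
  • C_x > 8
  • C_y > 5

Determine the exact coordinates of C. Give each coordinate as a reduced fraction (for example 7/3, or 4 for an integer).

C = (10, 13)

1. C_x = 10  [[BA ⟂ BC ⇒ 8x-2y-54=0] ∩ [|C−(8, 5)|²=68]]
2. C_y = 13  [[BA ⟂ BC ⇒ 8x-2y-54=0] ∩ [|C−(8, 5)|²=68]]
   so C = (10, 13)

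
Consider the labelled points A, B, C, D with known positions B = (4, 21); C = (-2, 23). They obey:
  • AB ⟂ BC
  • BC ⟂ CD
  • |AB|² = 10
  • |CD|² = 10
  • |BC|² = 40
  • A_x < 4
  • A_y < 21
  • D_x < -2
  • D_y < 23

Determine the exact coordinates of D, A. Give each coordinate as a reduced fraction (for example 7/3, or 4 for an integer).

1. D_x = -3  [[BC ⟂ CD ⇒ -6x+2y-58=0] ∩ [|D−(-2, 23)|²=10]]
2. D_y = 20  [[BC ⟂ CD ⇒ -6x+2y-58=0] ∩ [|D−(-2, 23)|²=10]]
   so D = (-3, 20)
3. A_x = 3  [[AB ⟂ BC ⇒ 6x-2y+18=0] ∩ [|A−(4, 21)|²=10]]
4. A_y = 18  [[AB ⟂ BC ⇒ 6x-2y+18=0] ∩ [|A−(4, 21)|²=10]]
   so A = (3, 18)

D = (-3, 20)
A = (3, 18)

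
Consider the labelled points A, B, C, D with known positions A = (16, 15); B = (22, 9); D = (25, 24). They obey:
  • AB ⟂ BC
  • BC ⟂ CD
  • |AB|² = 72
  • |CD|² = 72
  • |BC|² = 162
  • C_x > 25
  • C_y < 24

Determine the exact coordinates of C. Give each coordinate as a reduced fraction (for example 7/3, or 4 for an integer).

1. C_x = 31  [[AB ⟂ BC ⇒ 6x-6y-78=0] ∩ [|C−(25, 24)|²=72]]
2. C_y = 18  [[AB ⟂ BC ⇒ 6x-6y-78=0] ∩ [|C−(25, 24)|²=72]]
   so C = (31, 18)

C = (31, 18)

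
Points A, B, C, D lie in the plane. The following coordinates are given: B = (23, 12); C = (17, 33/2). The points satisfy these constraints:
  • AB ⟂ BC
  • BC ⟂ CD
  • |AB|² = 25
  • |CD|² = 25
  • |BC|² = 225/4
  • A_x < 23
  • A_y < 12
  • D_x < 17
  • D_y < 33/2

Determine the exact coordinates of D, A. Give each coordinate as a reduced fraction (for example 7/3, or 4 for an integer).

D = (14, 25/2)
A = (20, 8)

1. D_x = 14  [[BC ⟂ CD ⇒ -6x+9/2y+111/4=0] ∩ [|D−(17, 33/2)|²=25]]
2. D_y = 25/2  [[BC ⟂ CD ⇒ -6x+9/2y+111/4=0] ∩ [|D−(17, 33/2)|²=25]]
   so D = (14, 25/2)
3. A_x = 20  [[AB ⟂ BC ⇒ 6x-9/2y-84=0] ∩ [|A−(23, 12)|²=25]]
4. A_y = 8  [[AB ⟂ BC ⇒ 6x-9/2y-84=0] ∩ [|A−(23, 12)|²=25]]
   so A = (20, 8)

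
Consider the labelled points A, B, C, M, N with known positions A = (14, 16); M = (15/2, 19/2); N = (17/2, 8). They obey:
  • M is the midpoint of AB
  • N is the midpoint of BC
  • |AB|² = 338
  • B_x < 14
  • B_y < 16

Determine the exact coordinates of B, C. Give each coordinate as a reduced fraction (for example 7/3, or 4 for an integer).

1. B_x = 1  [B = 2·M−A = 2·(15/2, 19/2)−(14, 16)]
2. B_y = 3  [B = 2·M−A = 2·(15/2, 19/2)−(14, 16)]
   so B = (1, 3)
3. C_x = 16  [C = 2·N−B = 2·(17/2, 8)−(1, 3)]
4. C_y = 13  [C = 2·N−B = 2·(17/2, 8)−(1, 3)]
   so C = (16, 13)

B = (1, 3)
C = (16, 13)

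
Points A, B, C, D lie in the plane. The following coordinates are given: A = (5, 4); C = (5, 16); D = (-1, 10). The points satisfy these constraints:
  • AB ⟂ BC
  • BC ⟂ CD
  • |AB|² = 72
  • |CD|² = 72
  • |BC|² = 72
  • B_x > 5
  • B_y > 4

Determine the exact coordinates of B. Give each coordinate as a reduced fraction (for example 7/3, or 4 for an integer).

1. B_x = 11  [[BC ⟂ CD ⇒ 6x+6y-126=0] ∩ [|B−(5, 4)|²=72]]
2. B_y = 10  [[BC ⟂ CD ⇒ 6x+6y-126=0] ∩ [|B−(5, 4)|²=72]]
   so B = (11, 10)

B = (11, 10)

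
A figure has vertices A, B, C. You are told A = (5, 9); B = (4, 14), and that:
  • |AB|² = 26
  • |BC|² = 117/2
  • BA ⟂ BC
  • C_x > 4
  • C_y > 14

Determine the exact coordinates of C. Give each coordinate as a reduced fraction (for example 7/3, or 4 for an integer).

1. C_x = 23/2  [[BA ⟂ BC ⇒ 1x-5y+66=0] ∩ [|C−(4, 14)|²=117/2]]
2. C_y = 31/2  [[BA ⟂ BC ⇒ 1x-5y+66=0] ∩ [|C−(4, 14)|²=117/2]]
   so C = (23/2, 31/2)

C = (23/2, 31/2)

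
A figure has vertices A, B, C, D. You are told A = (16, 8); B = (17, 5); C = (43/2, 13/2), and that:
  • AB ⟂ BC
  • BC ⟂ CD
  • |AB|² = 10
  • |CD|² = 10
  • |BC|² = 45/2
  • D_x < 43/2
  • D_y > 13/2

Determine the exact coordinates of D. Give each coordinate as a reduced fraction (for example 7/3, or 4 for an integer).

1. D_x = 41/2  [[BC ⟂ CD ⇒ 9/2x+3/2y-213/2=0] ∩ [|D−(43/2, 13/2)|²=10]]
2. D_y = 19/2  [[BC ⟂ CD ⇒ 9/2x+3/2y-213/2=0] ∩ [|D−(43/2, 13/2)|²=10]]
   so D = (41/2, 19/2)

D = (41/2, 19/2)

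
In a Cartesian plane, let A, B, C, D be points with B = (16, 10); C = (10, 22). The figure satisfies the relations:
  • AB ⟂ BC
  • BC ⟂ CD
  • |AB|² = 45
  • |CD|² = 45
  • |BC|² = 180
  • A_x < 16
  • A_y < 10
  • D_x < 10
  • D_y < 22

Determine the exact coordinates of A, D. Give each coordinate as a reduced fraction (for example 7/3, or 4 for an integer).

A = (10, 7)
D = (4, 19)

1. A_x = 10  [[AB ⟂ BC ⇒ 6x-12y+24=0] ∩ [|A−(16, 10)|²=45]]
2. A_y = 7  [[AB ⟂ BC ⇒ 6x-12y+24=0] ∩ [|A−(16, 10)|²=45]]
   so A = (10, 7)
3. D_x = 4  [[BC ⟂ CD ⇒ -6x+12y-204=0] ∩ [|D−(10, 22)|²=45]]
4. D_y = 19  [[BC ⟂ CD ⇒ -6x+12y-204=0] ∩ [|D−(10, 22)|²=45]]
   so D = (4, 19)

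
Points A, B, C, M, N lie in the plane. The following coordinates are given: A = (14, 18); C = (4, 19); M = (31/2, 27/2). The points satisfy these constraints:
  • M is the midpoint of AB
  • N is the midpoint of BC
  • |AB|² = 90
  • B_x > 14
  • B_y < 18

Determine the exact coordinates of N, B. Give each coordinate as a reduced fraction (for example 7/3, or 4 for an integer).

1. B_x = 17  [B = 2·M−A = 2·(31/2, 27/2)−(14, 18)]
2. B_y = 9  [B = 2·M−A = 2·(31/2, 27/2)−(14, 18)]
   so B = (17, 9)
3. N_x = 21/2  [2·N = B+C = (17, 9)+(4, 19)]
4. N_y = 14  [2·N = B+C = (17, 9)+(4, 19)]
   so N = (21/2, 14)

N = (21/2, 14)
B = (17, 9)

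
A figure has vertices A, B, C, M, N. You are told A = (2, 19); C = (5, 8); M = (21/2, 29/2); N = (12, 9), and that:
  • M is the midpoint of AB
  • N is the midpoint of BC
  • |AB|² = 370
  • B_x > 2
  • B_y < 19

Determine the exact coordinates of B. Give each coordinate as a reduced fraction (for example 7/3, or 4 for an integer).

1. B_x = 19  [B = 2·M−A = 2·(21/2, 29/2)−(2, 19)]
2. B_y = 10  [B = 2·M−A = 2·(21/2, 29/2)−(2, 19)]
   so B = (19, 10)

B = (19, 10)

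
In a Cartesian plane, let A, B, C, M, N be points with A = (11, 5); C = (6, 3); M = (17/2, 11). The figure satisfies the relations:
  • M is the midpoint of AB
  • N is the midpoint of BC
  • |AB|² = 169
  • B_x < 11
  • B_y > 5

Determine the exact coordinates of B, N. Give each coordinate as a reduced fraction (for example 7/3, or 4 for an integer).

B = (6, 17)
N = (6, 10)

1. B_x = 6  [B = 2·M−A = 2·(17/2, 11)−(11, 5)]
2. B_y = 17  [B = 2·M−A = 2·(17/2, 11)−(11, 5)]
   so B = (6, 17)
3. N_x = 6  [2·N = B+C = (6, 17)+(6, 3)]
4. N_y = 10  [2·N = B+C = (6, 17)+(6, 3)]
   so N = (6, 10)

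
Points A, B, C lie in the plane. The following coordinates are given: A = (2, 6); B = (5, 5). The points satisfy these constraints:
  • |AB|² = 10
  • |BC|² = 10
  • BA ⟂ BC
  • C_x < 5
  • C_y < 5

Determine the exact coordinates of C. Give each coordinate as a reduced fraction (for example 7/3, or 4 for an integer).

1. C_x = 4  [[BA ⟂ BC ⇒ -3x+1y+10=0] ∩ [|C−(5, 5)|²=10]]
2. C_y = 2  [[BA ⟂ BC ⇒ -3x+1y+10=0] ∩ [|C−(5, 5)|²=10]]
   so C = (4, 2)

C = (4, 2)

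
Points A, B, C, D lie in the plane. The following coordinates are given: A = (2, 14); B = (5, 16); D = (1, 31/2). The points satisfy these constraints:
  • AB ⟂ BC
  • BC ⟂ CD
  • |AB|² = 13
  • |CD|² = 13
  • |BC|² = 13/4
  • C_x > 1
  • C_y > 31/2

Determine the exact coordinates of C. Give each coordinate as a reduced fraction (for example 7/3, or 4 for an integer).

C = (4, 35/2)

1. C_x = 4  [[AB ⟂ BC ⇒ 3x+2y-47=0] ∩ [|C−(1, 31/2)|²=13]]
2. C_y = 35/2  [[AB ⟂ BC ⇒ 3x+2y-47=0] ∩ [|C−(1, 31/2)|²=13]]
   so C = (4, 35/2)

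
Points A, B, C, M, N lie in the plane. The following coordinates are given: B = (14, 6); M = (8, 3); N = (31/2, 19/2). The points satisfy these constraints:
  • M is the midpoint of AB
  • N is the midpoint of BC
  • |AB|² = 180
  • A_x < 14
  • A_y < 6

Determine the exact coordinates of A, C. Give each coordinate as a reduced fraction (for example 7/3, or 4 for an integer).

A = (2, 0)
C = (17, 13)

1. A_x = 2  [A = 2·M−B = 2·(8, 3)−(14, 6)]
2. A_y = 0  [A = 2·M−B = 2·(8, 3)−(14, 6)]
   so A = (2, 0)
3. C_x = 17  [C = 2·N−B = 2·(31/2, 19/2)−(14, 6)]
4. C_y = 13  [C = 2·N−B = 2·(31/2, 19/2)−(14, 6)]
   so C = (17, 13)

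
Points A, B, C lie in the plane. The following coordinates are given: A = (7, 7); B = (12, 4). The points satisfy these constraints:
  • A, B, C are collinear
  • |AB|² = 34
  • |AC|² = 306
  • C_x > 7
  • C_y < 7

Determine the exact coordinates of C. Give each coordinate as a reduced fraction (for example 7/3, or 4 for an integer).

C = (22, -2)

1. C_x = 22  [[A, B, C are collinear ⇒ 3x+5y-56=0] ∩ [|C−(7, 7)|²=306]]
2. C_y = -2  [[A, B, C are collinear ⇒ 3x+5y-56=0] ∩ [|C−(7, 7)|²=306]]
   so C = (22, -2)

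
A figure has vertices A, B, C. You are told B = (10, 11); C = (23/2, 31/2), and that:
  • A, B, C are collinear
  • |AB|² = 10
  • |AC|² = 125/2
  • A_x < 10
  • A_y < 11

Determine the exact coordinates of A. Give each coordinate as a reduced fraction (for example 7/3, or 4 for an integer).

A = (9, 8)

1. A_x = 9  [[A, B, C are collinear ⇒ -9/2x+3/2y+57/2=0] ∩ [|A−(10, 11)|²=10]]
2. A_y = 8  [[A, B, C are collinear ⇒ -9/2x+3/2y+57/2=0] ∩ [|A−(10, 11)|²=10]]
   so A = (9, 8)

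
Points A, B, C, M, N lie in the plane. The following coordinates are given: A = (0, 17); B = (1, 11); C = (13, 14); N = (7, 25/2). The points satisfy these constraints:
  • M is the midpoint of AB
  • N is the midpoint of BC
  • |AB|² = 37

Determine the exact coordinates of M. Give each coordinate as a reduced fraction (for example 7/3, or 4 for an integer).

M = (1/2, 14)

1. M_x = 1/2  [2·M = A+B = (0, 17)+(1, 11)]
2. M_y = 14  [2·M = A+B = (0, 17)+(1, 11)]
   so M = (1/2, 14)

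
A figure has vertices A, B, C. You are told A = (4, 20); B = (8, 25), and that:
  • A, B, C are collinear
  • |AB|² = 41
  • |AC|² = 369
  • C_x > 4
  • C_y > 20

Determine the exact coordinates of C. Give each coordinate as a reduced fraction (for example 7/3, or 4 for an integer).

C = (16, 35)

1. C_x = 16  [[A, B, C are collinear ⇒ -5x+4y-60=0] ∩ [|C−(4, 20)|²=369]]
2. C_y = 35  [[A, B, C are collinear ⇒ -5x+4y-60=0] ∩ [|C−(4, 20)|²=369]]
   so C = (16, 35)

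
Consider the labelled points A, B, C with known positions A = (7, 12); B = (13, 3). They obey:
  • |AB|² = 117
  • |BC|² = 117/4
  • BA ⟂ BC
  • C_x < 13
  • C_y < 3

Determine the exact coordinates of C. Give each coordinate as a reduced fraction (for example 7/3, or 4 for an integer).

C = (17/2, 0)

1. C_x = 17/2  [[BA ⟂ BC ⇒ -6x+9y+51=0] ∩ [|C−(13, 3)|²=117/4]]
2. C_y = 0  [[BA ⟂ BC ⇒ -6x+9y+51=0] ∩ [|C−(13, 3)|²=117/4]]
   so C = (17/2, 0)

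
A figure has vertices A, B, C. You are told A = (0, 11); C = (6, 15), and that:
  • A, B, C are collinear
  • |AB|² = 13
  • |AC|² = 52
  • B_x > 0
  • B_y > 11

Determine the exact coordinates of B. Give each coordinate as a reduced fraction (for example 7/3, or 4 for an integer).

1. B_x = 3  [[A, B, C are collinear ⇒ 4x-6y+66=0] ∩ [|B−(0, 11)|²=13]]
2. B_y = 13  [[A, B, C are collinear ⇒ 4x-6y+66=0] ∩ [|B−(0, 11)|²=13]]
   so B = (3, 13)

B = (3, 13)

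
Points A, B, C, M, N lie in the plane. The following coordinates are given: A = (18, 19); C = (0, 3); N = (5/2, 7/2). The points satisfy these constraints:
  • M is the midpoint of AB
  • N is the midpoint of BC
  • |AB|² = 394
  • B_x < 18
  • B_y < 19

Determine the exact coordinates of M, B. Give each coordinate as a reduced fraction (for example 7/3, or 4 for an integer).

1. B_x = 5  [B = 2·N−C = 2·(5/2, 7/2)−(0, 3)]
2. B_y = 4  [B = 2·N−C = 2·(5/2, 7/2)−(0, 3)]
   so B = (5, 4)
3. M_x = 23/2  [2·M = A+B = (18, 19)+(5, 4)]
4. M_y = 23/2  [2·M = A+B = (18, 19)+(5, 4)]
   so M = (23/2, 23/2)

M = (23/2, 23/2)
B = (5, 4)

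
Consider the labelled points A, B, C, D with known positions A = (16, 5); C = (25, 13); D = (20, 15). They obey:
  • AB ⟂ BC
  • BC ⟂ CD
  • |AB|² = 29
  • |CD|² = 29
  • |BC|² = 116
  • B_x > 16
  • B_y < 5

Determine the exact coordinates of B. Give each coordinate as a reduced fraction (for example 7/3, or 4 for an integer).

1. B_x = 21  [[BC ⟂ CD ⇒ 5x-2y-99=0] ∩ [|B−(16, 5)|²=29]]
2. B_y = 3  [[BC ⟂ CD ⇒ 5x-2y-99=0] ∩ [|B−(16, 5)|²=29]]
   so B = (21, 3)

B = (21, 3)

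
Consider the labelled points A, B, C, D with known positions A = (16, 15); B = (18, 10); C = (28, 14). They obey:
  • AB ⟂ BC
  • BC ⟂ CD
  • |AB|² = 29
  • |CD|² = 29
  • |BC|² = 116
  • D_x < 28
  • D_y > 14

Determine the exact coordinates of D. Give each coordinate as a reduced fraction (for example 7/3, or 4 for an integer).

D = (26, 19)

1. D_x = 26  [[BC ⟂ CD ⇒ 10x+4y-336=0] ∩ [|D−(28, 14)|²=29]]
2. D_y = 19  [[BC ⟂ CD ⇒ 10x+4y-336=0] ∩ [|D−(28, 14)|²=29]]
   so D = (26, 19)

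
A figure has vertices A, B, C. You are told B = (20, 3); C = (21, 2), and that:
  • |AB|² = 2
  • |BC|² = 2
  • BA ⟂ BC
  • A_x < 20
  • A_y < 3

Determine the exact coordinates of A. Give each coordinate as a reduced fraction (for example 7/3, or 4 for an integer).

A = (19, 2)

1. A_x = 19  [[BA ⟂ BC ⇒ 1x-1y-17=0] ∩ [|A−(20, 3)|²=2]]
2. A_y = 2  [[BA ⟂ BC ⇒ 1x-1y-17=0] ∩ [|A−(20, 3)|²=2]]
   so A = (19, 2)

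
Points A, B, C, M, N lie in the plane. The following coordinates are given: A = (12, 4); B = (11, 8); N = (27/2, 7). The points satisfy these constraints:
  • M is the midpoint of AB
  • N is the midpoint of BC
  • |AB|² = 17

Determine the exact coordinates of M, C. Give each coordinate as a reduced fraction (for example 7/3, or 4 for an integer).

M = (23/2, 6)
C = (16, 6)

1. M_x = 23/2  [2·M = A+B = (12, 4)+(11, 8)]
2. M_y = 6  [2·M = A+B = (12, 4)+(11, 8)]
   so M = (23/2, 6)
3. C_x = 16  [C = 2·N−B = 2·(27/2, 7)−(11, 8)]
4. C_y = 6  [C = 2·N−B = 2·(27/2, 7)−(11, 8)]
   so C = (16, 6)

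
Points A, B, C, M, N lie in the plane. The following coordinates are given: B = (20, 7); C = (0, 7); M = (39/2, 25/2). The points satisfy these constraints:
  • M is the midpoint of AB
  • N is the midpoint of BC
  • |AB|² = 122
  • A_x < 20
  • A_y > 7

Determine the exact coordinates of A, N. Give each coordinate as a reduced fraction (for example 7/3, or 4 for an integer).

A = (19, 18)
N = (10, 7)

1. A_x = 19  [A = 2·M−B = 2·(39/2, 25/2)−(20, 7)]
2. A_y = 18  [A = 2·M−B = 2·(39/2, 25/2)−(20, 7)]
   so A = (19, 18)
3. N_x = 10  [2·N = B+C = (20, 7)+(0, 7)]
4. N_y = 7  [2·N = B+C = (20, 7)+(0, 7)]
   so N = (10, 7)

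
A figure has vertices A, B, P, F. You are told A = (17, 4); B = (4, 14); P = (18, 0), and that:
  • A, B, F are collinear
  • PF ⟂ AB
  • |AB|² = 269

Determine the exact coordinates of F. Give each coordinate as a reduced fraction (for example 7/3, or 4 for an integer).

F = (5262/269, 546/269)

1. F_x = 5262/269  [[A, B, F are collinear ⇒ -10x-13y+222=0] ∩ [PF ⟂ AB ⇒ -13x+10y+234=0]]
2. F_y = 546/269  [[A, B, F are collinear ⇒ -10x-13y+222=0] ∩ [PF ⟂ AB ⇒ -13x+10y+234=0]]
   so F = (5262/269, 546/269)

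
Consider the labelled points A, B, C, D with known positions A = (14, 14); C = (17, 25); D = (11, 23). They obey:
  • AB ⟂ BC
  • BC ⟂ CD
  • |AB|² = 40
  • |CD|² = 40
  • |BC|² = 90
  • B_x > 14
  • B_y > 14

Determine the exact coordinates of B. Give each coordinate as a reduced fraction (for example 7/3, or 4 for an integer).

1. B_x = 20  [[BC ⟂ CD ⇒ 6x+2y-152=0] ∩ [|B−(14, 14)|²=40]]
2. B_y = 16  [[BC ⟂ CD ⇒ 6x+2y-152=0] ∩ [|B−(14, 14)|²=40]]
   so B = (20, 16)

B = (20, 16)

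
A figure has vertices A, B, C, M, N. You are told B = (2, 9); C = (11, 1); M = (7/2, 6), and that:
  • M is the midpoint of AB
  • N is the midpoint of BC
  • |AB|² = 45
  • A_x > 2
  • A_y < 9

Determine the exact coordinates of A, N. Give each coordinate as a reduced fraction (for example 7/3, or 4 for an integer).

A = (5, 3)
N = (13/2, 5)

1. A_x = 5  [A = 2·M−B = 2·(7/2, 6)−(2, 9)]
2. A_y = 3  [A = 2·M−B = 2·(7/2, 6)−(2, 9)]
   so A = (5, 3)
3. N_x = 13/2  [2·N = B+C = (2, 9)+(11, 1)]
4. N_y = 5  [2·N = B+C = (2, 9)+(11, 1)]
   so N = (13/2, 5)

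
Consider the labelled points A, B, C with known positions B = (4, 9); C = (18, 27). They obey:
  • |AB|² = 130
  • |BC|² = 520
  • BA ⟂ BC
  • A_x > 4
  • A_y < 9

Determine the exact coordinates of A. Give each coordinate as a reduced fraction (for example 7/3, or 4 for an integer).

1. A_x = 13  [[BA ⟂ BC ⇒ 14x+18y-218=0] ∩ [|A−(4, 9)|²=130]]
2. A_y = 2  [[BA ⟂ BC ⇒ 14x+18y-218=0] ∩ [|A−(4, 9)|²=130]]
   so A = (13, 2)

A = (13, 2)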